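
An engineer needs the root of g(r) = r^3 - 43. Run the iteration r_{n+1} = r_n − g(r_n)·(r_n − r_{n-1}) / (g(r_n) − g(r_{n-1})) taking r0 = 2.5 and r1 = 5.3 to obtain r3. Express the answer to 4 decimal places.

3.3337

g(2.5) = -27.375000, g(5.3) = 105.877000
r2 = 5.300000 − 105.877000·(5.300000 − 2.500000) / (105.877000 − (-27.375000)) = 5.300000 − (296.455600)/(133.252000) = 3.075226
g(3.075226) = -13.917545
r3 = 3.075226 − (-13.917545)·(3.075226 − 5.300000) / (-13.917545 − 105.877000) = 3.075226 − (30.963394)/(-119.794545) = 3.333697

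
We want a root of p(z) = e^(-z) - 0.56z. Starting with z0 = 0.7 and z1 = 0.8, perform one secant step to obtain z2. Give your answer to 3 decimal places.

0.801

p(0.7) = 0.10459, p(0.8) = 0.00133
z2 = 0.80000 − 0.00133·(0.80000 − 0.70000) / (0.00133 − 0.10459) = 0.80000 − (0.00013)/(-0.10326) = 0.80129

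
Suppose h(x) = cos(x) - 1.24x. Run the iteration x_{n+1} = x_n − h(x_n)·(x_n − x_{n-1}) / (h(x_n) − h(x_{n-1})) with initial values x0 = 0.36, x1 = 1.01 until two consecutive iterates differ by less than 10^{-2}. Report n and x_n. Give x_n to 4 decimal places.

h(0.36) = 0.489497, h(1.01) = -0.720539
x2 = 1.010000 − (-0.720539)·(0.650000)/(-1.210036) = 0.622945;  |Δ| = 0.387055
h(0.622945) = 0.039712
x3 = 0.622945 − 0.039712·(-0.387055)/(0.760251) = 0.643163;  |Δ| = 0.020218
h(0.643163) = 0.002681
x4 = 0.643163 − 0.002681·(0.020218)/(-0.037031) = 0.644627;  |Δ| = 0.001464
|x4 − x3| = 0.001464 < 10^{-2}

n = 4, x_n = 0.6446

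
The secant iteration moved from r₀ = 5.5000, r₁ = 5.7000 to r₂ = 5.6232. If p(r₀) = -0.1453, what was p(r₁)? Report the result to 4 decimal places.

The secant line through (5.5000, -0.1453) and (5.7000, p(r₁)) crosses zero at r₂ = 5.6232.
So (5.5000, -0.1453), (5.7000, p(r₁)), (5.6232, 0) are collinear:
p(r₁) = -0.1453 · (5.7000 − 5.6232) / (5.5000 − 5.6232) = -0.1453 · (0.076800)/(-0.123200) = 0.090577

0.0906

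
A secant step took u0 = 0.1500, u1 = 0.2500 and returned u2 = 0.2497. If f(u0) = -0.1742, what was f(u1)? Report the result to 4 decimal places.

0.0005

The secant line through (0.1500, -0.1742) and (0.2500, f(u1)) crosses zero at u2 = 0.2497.
So (0.1500, -0.1742), (0.2500, f(u1)), (0.2497, 0) are collinear:
f(u1) = -0.1742 · (0.2500 − 0.2497) / (0.1500 − 0.2497) = -0.1742 · (0.000300)/(-0.099700) = 0.000524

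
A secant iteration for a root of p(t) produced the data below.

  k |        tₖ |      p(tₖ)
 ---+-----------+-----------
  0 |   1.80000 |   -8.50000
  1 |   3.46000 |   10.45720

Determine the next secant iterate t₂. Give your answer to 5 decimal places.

2.54431

t₂ = 3.46000 − 10.45720·(3.46000 − 1.80000) / (10.45720 − (-8.50000))
   = 3.46000 − (17.3589520)/(18.9572000) = 2.5443082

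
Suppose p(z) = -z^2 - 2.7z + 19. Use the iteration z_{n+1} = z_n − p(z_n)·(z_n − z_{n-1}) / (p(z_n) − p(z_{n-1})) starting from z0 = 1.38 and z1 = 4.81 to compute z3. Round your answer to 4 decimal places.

p(1.38) = 13.369600, p(4.81) = -17.123100
z2 = 4.810000 − (-17.123100)·(4.810000 − 1.380000) / (-17.123100 − 13.369600) = 4.810000 − (-58.732233)/(-30.492700) = 2.883892
p(2.883892) = 2.896658
z3 = 2.883892 − 2.896658·(2.883892 − 4.810000) / (2.896658 − (-17.123100)) = 2.883892 − (-5.579277)/(20.019758) = 3.162581

3.1626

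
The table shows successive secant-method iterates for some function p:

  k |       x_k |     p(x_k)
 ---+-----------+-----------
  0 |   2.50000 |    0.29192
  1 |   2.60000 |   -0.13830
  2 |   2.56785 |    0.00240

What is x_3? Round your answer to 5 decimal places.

2.56840

x_3 = 2.56785 − 0.00240·(2.56785 − 2.60000) / (0.00240 − (-0.13830))
   = 2.56785 − (-0.0000772)/(0.1407000) = 2.5683984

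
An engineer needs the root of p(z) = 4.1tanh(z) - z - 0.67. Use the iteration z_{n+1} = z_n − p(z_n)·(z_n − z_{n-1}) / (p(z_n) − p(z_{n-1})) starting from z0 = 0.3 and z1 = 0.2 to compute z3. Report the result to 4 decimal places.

0.2208

p(0.3) = 0.224382, p(0.2) = -0.060761
z2 = 0.200000 − (-0.060761)·(0.200000 − 0.300000) / (-0.060761 − 0.224382) = 0.200000 − (0.006076)/(-0.285143) = 0.221309
p(0.221309) = 0.001529
z3 = 0.221309 − 0.001529·(0.221309 − 0.200000) / (0.001529 − (-0.060761)) = 0.221309 − (0.000033)/(0.062290) = 0.220786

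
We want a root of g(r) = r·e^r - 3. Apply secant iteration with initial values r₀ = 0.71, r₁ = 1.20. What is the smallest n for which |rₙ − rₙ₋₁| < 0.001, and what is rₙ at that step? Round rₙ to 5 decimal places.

g(0.71) = -1.5558662, g(1.20) = 0.9841403
r₂ = 1.2000000 − 0.9841403·(0.4900000)/(2.5400065) = 1.0101466;  |Δ| = 0.1898534
g(1.0101466) = -0.2261336
r₃ = 1.0101466 − (-0.2261336)·(-0.1898534)/(-1.2102739) = 1.0456198;  |Δ| = 0.0354731
g(1.0456198) = -0.0250429
r₄ = 1.0456198 − (-0.0250429)·(0.0354731)/(0.2010906) = 1.0500375;  |Δ| = 0.0044177
g(1.0500375) = 0.0007531
r₅ = 1.0500375 − 0.0007531·(0.0044177)/(0.0257961) = 1.0499085;  |Δ| = 0.0001290
|r₅ − r₄| = 0.0001290 < 0.001

n = 5, rₙ = 1.04991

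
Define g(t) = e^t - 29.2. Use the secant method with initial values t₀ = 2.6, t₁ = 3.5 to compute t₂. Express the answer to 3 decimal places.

g(2.6) = -15.73626, g(3.5) = 3.91545
t₂ = 3.50000 − 3.91545·(3.50000 − 2.60000) / (3.91545 − (-15.73626)) = 3.50000 − (3.52391)/(19.65171) = 3.32068

3.321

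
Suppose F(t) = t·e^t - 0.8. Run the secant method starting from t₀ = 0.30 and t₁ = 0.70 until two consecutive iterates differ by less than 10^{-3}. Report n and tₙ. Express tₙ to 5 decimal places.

F(0.30) = -0.3950424, F(0.70) = 0.6096269
t₂ = 0.7000000 − 0.6096269·(0.4000000)/(1.0046693) = 0.4572826;  |Δ| = 0.2427174
F(0.4572826) = -0.0775964
t₃ = 0.4572826 − (-0.0775964)·(-0.2427174)/(-0.6872233) = 0.4846885;  |Δ| = 0.0274059
F(0.4846885) = -0.0130263
t₄ = 0.4846885 − (-0.0130263)·(0.0274059)/(0.0645701) = 0.4902173;  |Δ| = 0.0055288
F(0.4902173) = 0.0003636
t₅ = 0.4902173 − 0.0003636·(0.0055288)/(0.0133899) = 0.4900672;  |Δ| = 0.0001501
|t₅ − t₄| = 0.0001501 < 10^{-3}

n = 5, tₙ = 0.49007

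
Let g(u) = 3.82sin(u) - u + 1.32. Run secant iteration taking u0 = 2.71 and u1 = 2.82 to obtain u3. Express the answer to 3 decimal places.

g(2.71) = 0.20797, g(2.82) = -0.29258
u2 = 2.82000 − (-0.29258)·(2.82000 − 2.71000) / (-0.29258 − 0.20797) = 2.82000 − (-0.03218)/(-0.50056) = 2.75570
g(2.75570) = 0.00208
u3 = 2.75570 − 0.00208·(2.75570 − 2.82000) / (0.00208 − (-0.29258)) = 2.75570 − (-0.00013)/(0.29466) = 2.75616

2.756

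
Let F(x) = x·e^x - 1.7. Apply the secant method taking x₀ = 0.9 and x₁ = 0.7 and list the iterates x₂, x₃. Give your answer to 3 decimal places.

F(0.9) = 0.51364, F(0.7) = -0.29037
x₂ = 0.70000 − (-0.29037)·(0.70000 − 0.90000) / (-0.29037 − 0.51364) = 0.70000 − (0.05807)/(-0.80402) = 0.77223
F(0.77223) = -0.02844
x₃ = 0.77223 − (-0.02844)·(0.77223 − 0.70000) / (-0.02844 − (-0.29037)) = 0.77223 − (-0.00205)/(0.26194) = 0.78007

0.772, 0.780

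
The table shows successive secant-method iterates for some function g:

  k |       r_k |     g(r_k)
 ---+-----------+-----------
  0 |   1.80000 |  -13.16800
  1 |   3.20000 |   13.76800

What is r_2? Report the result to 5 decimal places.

r_2 = 3.20000 − 13.76800·(3.20000 − 1.80000) / (13.76800 − (-13.16800))
   = 3.20000 − (19.2752000)/(26.9360000) = 2.4844075

2.48441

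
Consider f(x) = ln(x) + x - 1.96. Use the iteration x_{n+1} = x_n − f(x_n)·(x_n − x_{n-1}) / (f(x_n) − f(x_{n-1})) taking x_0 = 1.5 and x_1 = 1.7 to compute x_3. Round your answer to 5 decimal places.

1.53285

f(1.5) = -0.0545349, f(1.7) = 0.2706283
x_2 = 1.7000000 − 0.2706283·(1.7000000 − 1.5000000) / (0.2706283 − (-0.0545349)) = 1.7000000 − (0.0541257)/(0.3251631) = 1.5335431
f(1.5335431) = 0.0011239
x_3 = 1.5335431 − 0.0011239·(1.5335431 − 1.7000000) / (0.0011239 − 0.2706283) = 1.5335431 − (-0.0001871)/(-0.2695043) = 1.5328489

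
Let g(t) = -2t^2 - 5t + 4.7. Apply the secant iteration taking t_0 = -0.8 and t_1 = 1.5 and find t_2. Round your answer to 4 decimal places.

0.3594

g(-0.8) = 7.420000, g(1.5) = -7.300000
t_2 = 1.500000 − (-7.300000)·(1.500000 − (-0.800000)) / (-7.300000 − 7.420000) = 1.500000 − (-16.790000)/(-14.720000) = 0.359375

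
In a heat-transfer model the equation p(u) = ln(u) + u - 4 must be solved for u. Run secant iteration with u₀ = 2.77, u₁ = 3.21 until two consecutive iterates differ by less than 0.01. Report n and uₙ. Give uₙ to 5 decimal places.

p(2.77) = -0.2111527, p(3.21) = 0.3762709
u₂ = 3.2100000 − 0.3762709·(0.4400000)/(0.5874236) = 2.9281604;  |Δ| = 0.2818396
p(2.9281604) = 0.0025348
u₃ = 2.9281604 − 0.0025348·(-0.2818396)/(-0.3737361) = 2.9262489;  |Δ| = 0.0019116
|u₃ − u₂| = 0.0019116 < 0.01

n = 3, uₙ = 2.92625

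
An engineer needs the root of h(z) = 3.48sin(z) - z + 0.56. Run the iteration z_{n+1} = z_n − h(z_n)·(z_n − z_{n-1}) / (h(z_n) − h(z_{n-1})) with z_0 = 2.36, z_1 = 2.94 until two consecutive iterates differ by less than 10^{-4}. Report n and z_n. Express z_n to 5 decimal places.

n = 5, z_n = 2.53729

h(2.36) = 0.6513495, h(2.94) = -1.6831997
z_2 = 2.9400000 − (-1.6831997)·(0.5800000)/(-2.3345491) = 2.5218225;  |Δ| = 0.4181775
h(2.5218225) = 0.0595286
z_3 = 2.5218225 − 0.0595286·(-0.4181775)/(1.7427283) = 2.5361068;  |Δ| = 0.0142842
h(2.5361068) = 0.0045757
z_4 = 2.5361068 − 0.0045757·(0.0142842)/(-0.0549529) = 2.5372962;  |Δ| = 0.0011894
h(2.5372962) = -0.0000183
z_5 = 2.5372962 − (-0.0000183)·(0.0011894)/(-0.0045941) = 2.5372914;  |Δ| = 0.0000047
|z_5 − z_4| = 0.0000047 < 10^{-4}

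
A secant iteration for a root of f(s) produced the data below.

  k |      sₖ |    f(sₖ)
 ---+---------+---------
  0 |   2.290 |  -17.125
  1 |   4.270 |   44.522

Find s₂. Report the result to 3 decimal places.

s₂ = 4.270 − 44.522·(4.270 − 2.290) / (44.522 − (-17.125))
   = 4.270 − (88.15356)/(61.64700) = 2.84003

2.840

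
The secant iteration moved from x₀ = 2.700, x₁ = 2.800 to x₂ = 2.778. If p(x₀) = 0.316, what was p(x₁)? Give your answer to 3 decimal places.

The secant line through (2.700, 0.316) and (2.800, p(x₁)) crosses zero at x₂ = 2.778.
So (2.700, 0.316), (2.800, p(x₁)), (2.778, 0) are collinear:
p(x₁) = 0.316 · (2.800 − 2.778) / (2.700 − 2.778) = 0.316 · (0.02200)/(-0.07800) = -0.08913

-0.089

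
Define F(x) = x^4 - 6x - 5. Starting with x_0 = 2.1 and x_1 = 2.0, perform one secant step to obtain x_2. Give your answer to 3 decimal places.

2.035

F(2.1) = 1.84810, F(2.0) = -1.00000
x_2 = 2.00000 − (-1.00000)·(2.00000 − 2.10000) / (-1.00000 − 1.84810) = 2.00000 − (0.10000)/(-2.84810) = 2.03511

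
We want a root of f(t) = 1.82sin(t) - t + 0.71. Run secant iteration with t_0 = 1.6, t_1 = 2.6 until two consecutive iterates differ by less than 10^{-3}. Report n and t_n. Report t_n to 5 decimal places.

f(1.6) = 0.9292240, f(2.6) = -0.9517875
t_2 = 2.6000000 − (-0.9517875)·(1.0000000)/(-1.8810115) = 2.0940023;  |Δ| = 0.5059977
f(2.0940023) = 0.1925213
t_3 = 2.0940023 − 0.1925213·(-0.5059977)/(1.1443088) = 2.1791326;  |Δ| = 0.0851303
f(2.1791326) = 0.0243594
t_4 = 2.1791326 − 0.0243594·(0.0851303)/(-0.1681619) = 2.1914643;  |Δ| = 0.0123317
f(2.1914643) = -0.0009122
t_5 = 2.1914643 − (-0.0009122)·(0.0123317)/(-0.0252716) = 2.1910192;  |Δ| = 0.0004451
|t_5 − t_4| = 0.0004451 < 10^{-3}

n = 5, t_n = 2.19102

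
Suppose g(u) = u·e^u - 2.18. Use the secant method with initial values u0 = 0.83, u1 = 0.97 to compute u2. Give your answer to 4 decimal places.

g(0.83) = -0.276545, g(0.97) = 0.378806
u2 = 0.970000 − 0.378806·(0.970000 − 0.830000) / (0.378806 − (-0.276545)) = 0.970000 − (0.053033)/(0.655352) = 0.889077

0.8891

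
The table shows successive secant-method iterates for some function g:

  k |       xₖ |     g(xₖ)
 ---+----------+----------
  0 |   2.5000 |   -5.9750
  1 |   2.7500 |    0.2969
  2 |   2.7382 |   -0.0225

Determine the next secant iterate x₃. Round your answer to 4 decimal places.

x₃ = 2.7382 − (-0.0225)·(2.7382 − 2.7500) / (-0.0225 − 0.2969)
   = 2.7382 − (0.000266)/(-0.319400) = 2.739031

2.7390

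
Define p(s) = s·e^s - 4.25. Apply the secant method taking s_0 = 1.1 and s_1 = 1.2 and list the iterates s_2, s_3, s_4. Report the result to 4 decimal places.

p(1.1) = -0.945417, p(1.2) = -0.265860
s_2 = 1.200000 − (-0.265860)·(1.200000 − 1.100000) / (-0.265860 − (-0.945417)) = 1.200000 − (-0.026586)/(0.679558) = 1.239122
p(1.239122) = 0.028172
s_3 = 1.239122 − 0.028172·(1.239122 − 1.200000) / (0.028172 − (-0.265860)) = 1.239122 − (0.001102)/(0.294032) = 1.235374
p(1.235374) = -0.000728
s_4 = 1.235374 − (-0.000728)·(1.235374 − 1.239122) / (-0.000728 − 0.028172) = 1.235374 − (0.000003)/(-0.028900) = 1.235468

1.2391, 1.2354, 1.2355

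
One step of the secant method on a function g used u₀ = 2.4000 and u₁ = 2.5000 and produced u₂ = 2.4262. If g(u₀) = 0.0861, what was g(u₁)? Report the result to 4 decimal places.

-0.2425

The secant line through (2.4000, 0.0861) and (2.5000, g(u₁)) crosses zero at u₂ = 2.4262.
So (2.4000, 0.0861), (2.5000, g(u₁)), (2.4262, 0) are collinear:
g(u₁) = 0.0861 · (2.5000 − 2.4262) / (2.4000 − 2.4262) = 0.0861 · (0.073800)/(-0.026200) = -0.242526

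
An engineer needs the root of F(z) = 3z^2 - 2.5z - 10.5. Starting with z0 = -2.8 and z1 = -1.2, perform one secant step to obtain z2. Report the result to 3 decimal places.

F(-2.8) = 20.02000, F(-1.2) = -3.18000
z2 = -1.20000 − (-3.18000)·(-1.20000 − (-2.80000)) / (-3.18000 − 20.02000) = -1.20000 − (-5.08800)/(-23.20000) = -1.41931

-1.419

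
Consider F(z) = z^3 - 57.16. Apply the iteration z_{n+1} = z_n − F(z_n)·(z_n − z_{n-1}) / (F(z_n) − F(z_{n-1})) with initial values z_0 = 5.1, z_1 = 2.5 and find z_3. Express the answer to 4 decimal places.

F(5.1) = 75.491000, F(2.5) = -41.535000
z_2 = 2.500000 − (-41.535000)·(2.500000 − 5.100000) / (-41.535000 − 75.491000) = 2.500000 − (107.991000)/(-117.026000) = 3.422795
F(3.422795) = -17.060160
z_3 = 3.422795 − (-17.060160)·(3.422795 − 2.500000) / (-17.060160 − (-41.535000)) = 3.422795 − (-15.743029)/(24.474840) = 4.066028

4.0660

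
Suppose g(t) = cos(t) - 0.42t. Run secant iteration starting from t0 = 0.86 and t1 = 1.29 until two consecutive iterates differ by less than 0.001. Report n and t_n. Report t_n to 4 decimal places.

g(0.86) = 0.291237, g(1.29) = -0.264679
t2 = 1.290000 − (-0.264679)·(0.430000)/(-0.555917) = 1.085271;  |Δ| = 0.204729
g(1.085271) = 0.010859
t3 = 1.085271 − 0.010859·(-0.204729)/(0.275538) = 1.093340;  |Δ| = 0.008068
g(1.093340) = 0.000319
t4 = 1.093340 − 0.000319·(0.008068)/(-0.010539) = 1.093584;  |Δ| = 0.000244
|t4 − t3| = 0.000244 < 0.001

n = 4, t_n = 1.0936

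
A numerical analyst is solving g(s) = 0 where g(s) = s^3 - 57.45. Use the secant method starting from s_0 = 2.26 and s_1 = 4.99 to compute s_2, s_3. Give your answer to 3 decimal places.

3.372, 3.732

g(2.26) = -45.90682, g(4.99) = 66.80150
s_2 = 4.99000 − 66.80150·(4.99000 − 2.26000) / (66.80150 − (-45.90682)) = 4.99000 − (182.36809)/(112.70832) = 3.37195
g(3.37195) = -19.11089
s_3 = 3.37195 − (-19.11089)·(3.37195 − 4.99000) / (-19.11089 − 66.80150) = 3.37195 − (30.92244)/(-85.91239) = 3.73188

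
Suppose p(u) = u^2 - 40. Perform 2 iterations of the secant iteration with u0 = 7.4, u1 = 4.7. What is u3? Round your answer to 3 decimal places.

6.346

p(7.4) = 14.76000, p(4.7) = -17.91000
u2 = 4.70000 − (-17.91000)·(4.70000 − 7.40000) / (-17.91000 − 14.76000) = 4.70000 − (48.35700)/(-32.67000) = 6.18017
p(6.18017) = -1.80556
u3 = 6.18017 − (-1.80556)·(6.18017 − 4.70000) / (-1.80556 − (-17.91000)) = 6.18017 − (-2.67252)/(16.10444) = 6.34611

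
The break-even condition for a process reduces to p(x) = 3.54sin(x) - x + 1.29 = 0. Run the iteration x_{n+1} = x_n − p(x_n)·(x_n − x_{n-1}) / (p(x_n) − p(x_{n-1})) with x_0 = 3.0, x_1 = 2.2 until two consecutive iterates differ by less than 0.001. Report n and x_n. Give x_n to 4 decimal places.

n = 5, x_n = 2.7244

p(3.0) = -1.210435, p(2.2) = 1.952077
x_2 = 2.200000 − 1.952077·(-0.800000)/(3.162512) = 2.693804;  |Δ| = 0.493804
p(2.693804) = 0.128921
x_3 = 2.693804 − 0.128921·(0.493804)/(-1.823157) = 2.728722;  |Δ| = 0.034918
p(2.728722) = -0.018333
x_4 = 2.728722 − (-0.018333)·(0.034918)/(-0.147254) = 2.724375;  |Δ| = 0.004347
p(2.724375) = 0.000097
x_5 = 2.724375 − 0.000097·(-0.004347)/(0.018430) = 2.724398;  |Δ| = 0.000023
|x_5 − x_4| = 0.000023 < 0.001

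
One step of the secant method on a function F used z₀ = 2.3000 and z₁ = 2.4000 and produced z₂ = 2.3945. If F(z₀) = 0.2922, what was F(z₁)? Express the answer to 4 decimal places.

The secant line through (2.3000, 0.2922) and (2.4000, F(z₁)) crosses zero at z₂ = 2.3945.
So (2.3000, 0.2922), (2.4000, F(z₁)), (2.3945, 0) are collinear:
F(z₁) = 0.2922 · (2.4000 − 2.3945) / (2.3000 − 2.3945) = 0.2922 · (0.005500)/(-0.094500) = -0.017006

-0.0170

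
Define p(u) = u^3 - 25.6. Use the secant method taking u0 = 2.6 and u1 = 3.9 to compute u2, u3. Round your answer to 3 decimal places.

2.850, 2.921

p(2.6) = -8.02400, p(3.9) = 33.71900
u2 = 3.90000 − 33.71900·(3.90000 − 2.60000) / (33.71900 − (-8.02400)) = 3.90000 − (43.83470)/(41.74300) = 2.84989
p(2.84989) = -2.45353
u3 = 2.84989 − (-2.45353)·(2.84989 − 3.90000) / (-2.45353 − 33.71900) = 2.84989 − (2.57647)/(-36.17253) = 2.92112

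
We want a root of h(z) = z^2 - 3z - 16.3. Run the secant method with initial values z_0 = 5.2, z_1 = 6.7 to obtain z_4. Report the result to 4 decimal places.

h(5.2) = -4.860000, h(6.7) = 8.490000
z_2 = 6.700000 − 8.490000·(6.700000 − 5.200000) / (8.490000 − (-4.860000)) = 6.700000 − (12.735000)/(13.350000) = 5.746067
h(5.746067) = -0.520912
z_3 = 5.746067 − (-0.520912)·(5.746067 − 6.700000) / (-0.520912 − 8.490000) = 5.746067 − (0.496914)/(-9.010912) = 5.801213
h(5.801213) = -0.049564
z_4 = 5.801213 − (-0.049564)·(5.801213 − 5.746067) / (-0.049564 − (-0.520912)) = 5.801213 − (-0.002733)/(0.471347) = 5.807012

5.8070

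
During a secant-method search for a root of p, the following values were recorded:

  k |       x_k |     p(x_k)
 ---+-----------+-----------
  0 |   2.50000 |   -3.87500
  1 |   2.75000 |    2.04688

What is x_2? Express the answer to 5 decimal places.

x_2 = 2.75000 − 2.04688·(2.75000 − 2.50000) / (2.04688 − (-3.87500))
   = 2.75000 − (0.5117200)/(5.9218800) = 2.6635883

2.66359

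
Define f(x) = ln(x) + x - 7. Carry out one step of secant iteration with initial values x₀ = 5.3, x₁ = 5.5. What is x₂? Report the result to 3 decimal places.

f(5.3) = -0.03229, f(5.5) = 0.20475
x₂ = 5.50000 − 0.20475·(5.50000 − 5.30000) / (0.20475 − (-0.03229)) = 5.50000 − (0.04095)/(0.23704) = 5.32725

5.327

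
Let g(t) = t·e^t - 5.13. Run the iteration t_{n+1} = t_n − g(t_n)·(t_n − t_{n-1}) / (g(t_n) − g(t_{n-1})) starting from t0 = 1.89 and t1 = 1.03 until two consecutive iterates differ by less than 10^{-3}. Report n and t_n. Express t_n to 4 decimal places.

n = 6, t_n = 1.3414

g(1.89) = 7.380607, g(1.03) = -2.244902
t2 = 1.030000 − (-2.244902)·(-0.860000)/(-9.625509) = 1.230573;  |Δ| = 0.200573
g(1.230573) = -0.917515
t3 = 1.230573 − (-0.917515)·(0.200573)/(1.327387) = 1.369213;  |Δ| = 0.138640
g(1.369213) = 0.254091
t4 = 1.369213 − 0.254091·(0.138640)/(1.171607) = 1.339145;  |Δ| = 0.030067
g(1.339145) = -0.020115
t5 = 1.339145 − (-0.020115)·(-0.030067)/(-0.274207) = 1.341351;  |Δ| = 0.002206
g(1.341351) = -0.000397
t6 = 1.341351 − (-0.000397)·(0.002206)/(0.019718) = 1.341395;  |Δ| = 0.000044
|t6 − t5| = 0.000044 < 10^{-3}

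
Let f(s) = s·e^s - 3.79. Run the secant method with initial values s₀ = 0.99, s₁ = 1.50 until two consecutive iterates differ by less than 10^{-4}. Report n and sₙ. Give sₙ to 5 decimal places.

f(0.99) = -1.1256779, f(1.50) = 2.9325336
s₂ = 1.5000000 − 2.9325336·(0.5100000)/(4.0582115) = 1.1314652;  |Δ| = 0.3685348
f(1.1314652) = -0.2822366
s₃ = 1.1314652 − (-0.2822366)·(-0.3685348)/(-3.2147702) = 1.1638202;  |Δ| = 0.0323550
f(1.1638202) = -0.0632813
s₄ = 1.1638202 − (-0.0632813)·(0.0323550)/(0.2189552) = 1.1731713;  |Δ| = 0.0093511
f(1.1731713) = 0.0019558
s₅ = 1.1731713 − 0.0019558·(0.0093511)/(0.0652371) = 1.1728910;  |Δ| = 0.0002803
f(1.1728910) = -0.0000130
s₆ = 1.1728910 − (-0.0000130)·(-0.0002803)/(-0.0019688) = 1.1728928;  |Δ| = 0.0000018
|s₆ − s₅| = 0.0000018 < 10^{-4}

n = 6, sₙ = 1.17289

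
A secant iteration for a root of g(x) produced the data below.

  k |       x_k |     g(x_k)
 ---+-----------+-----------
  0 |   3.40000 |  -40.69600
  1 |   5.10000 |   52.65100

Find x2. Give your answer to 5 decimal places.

4.14114

x2 = 5.10000 − 52.65100·(5.10000 − 3.40000) / (52.65100 − (-40.69600))
   = 5.10000 − (89.5067000)/(93.3470000) = 4.1411400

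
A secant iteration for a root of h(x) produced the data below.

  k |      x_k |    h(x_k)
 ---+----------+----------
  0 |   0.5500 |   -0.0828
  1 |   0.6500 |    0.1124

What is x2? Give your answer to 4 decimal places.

x2 = 0.6500 − 0.1124·(0.6500 − 0.5500) / (0.1124 − (-0.0828))
   = 0.6500 − (0.011240)/(0.195200) = 0.592418

0.5924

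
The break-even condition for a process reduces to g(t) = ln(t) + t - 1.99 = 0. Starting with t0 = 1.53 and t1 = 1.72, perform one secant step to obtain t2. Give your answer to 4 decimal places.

g(1.53) = -0.034732, g(1.72) = 0.272324
t2 = 1.720000 − 0.272324·(1.720000 − 1.530000) / (0.272324 − (-0.034732)) = 1.720000 − (0.051742)/(0.307057) = 1.551492

1.5515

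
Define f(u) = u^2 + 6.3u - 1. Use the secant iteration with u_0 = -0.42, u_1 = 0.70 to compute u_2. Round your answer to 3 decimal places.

f(-0.42) = -3.46960, f(0.70) = 3.90000
u_2 = 0.70000 − 3.90000·(0.70000 − (-0.42000)) / (3.90000 − (-3.46960)) = 0.70000 − (4.36800)/(7.36960) = 0.10729

0.107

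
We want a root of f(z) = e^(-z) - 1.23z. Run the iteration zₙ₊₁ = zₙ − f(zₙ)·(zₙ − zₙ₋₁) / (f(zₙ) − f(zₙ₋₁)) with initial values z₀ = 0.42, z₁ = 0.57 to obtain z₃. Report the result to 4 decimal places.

f(0.42) = 0.140447, f(0.57) = -0.135575
z₂ = 0.570000 − (-0.135575)·(0.570000 − 0.420000) / (-0.135575 − 0.140447) = 0.570000 − (-0.020336)/(-0.276021) = 0.496324
f(0.496324) = -0.001714
z₃ = 0.496324 − (-0.001714)·(0.496324 − 0.570000) / (-0.001714 − (-0.135575)) = 0.496324 − (0.000126)/(0.133861) = 0.495381

0.4954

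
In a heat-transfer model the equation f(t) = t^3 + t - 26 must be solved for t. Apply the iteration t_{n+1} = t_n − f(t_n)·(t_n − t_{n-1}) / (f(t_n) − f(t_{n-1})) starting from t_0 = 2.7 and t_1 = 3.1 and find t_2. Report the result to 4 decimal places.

f(2.7) = -3.617000, f(3.1) = 6.891000
t_2 = 3.100000 − 6.891000·(3.100000 − 2.700000) / (6.891000 − (-3.617000)) = 3.100000 − (2.756400)/(10.508000) = 2.837686

2.8377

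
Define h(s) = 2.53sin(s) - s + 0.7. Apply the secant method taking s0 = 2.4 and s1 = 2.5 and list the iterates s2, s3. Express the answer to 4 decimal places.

2.4030, 2.4031

h(2.4) = 0.008922, h(2.5) = -0.285865
s2 = 2.500000 − (-0.285865)·(2.500000 − 2.400000) / (-0.285865 − 0.008922) = 2.500000 − (-0.028587)/(-0.294787) = 2.403027
h(2.403027) = 0.000241
s3 = 2.403027 − 0.000241·(2.403027 − 2.500000) / (0.000241 − (-0.285865)) = 2.403027 − (-0.000023)/(0.286107) = 2.403108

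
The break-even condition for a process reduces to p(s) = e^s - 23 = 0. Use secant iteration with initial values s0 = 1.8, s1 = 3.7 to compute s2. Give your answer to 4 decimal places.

2.7363

p(1.8) = -16.950353, p(3.7) = 17.447304
s2 = 3.700000 − 17.447304·(3.700000 − 1.800000) / (17.447304 − (-16.950353)) = 3.700000 − (33.149878)/(34.397657) = 2.736275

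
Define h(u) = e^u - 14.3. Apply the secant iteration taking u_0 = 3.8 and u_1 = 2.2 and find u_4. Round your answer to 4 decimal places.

h(3.8) = 30.401184, h(2.2) = -5.274987
u_2 = 2.200000 − (-5.274987)·(2.200000 − 3.800000) / (-5.274987 − 30.401184) = 2.200000 − (8.439978)/(-35.676171) = 2.436572
h(2.436572) = -2.866223
u_3 = 2.436572 − (-2.866223)·(2.436572 − 2.200000) / (-2.866223 − (-5.274987)) = 2.436572 − (-0.678068)/(2.408763) = 2.718072
h(2.718072) = 0.851086
u_4 = 2.718072 − 0.851086·(2.718072 − 2.436572) / (0.851086 − (-2.866223)) = 2.718072 − (0.239581)/(3.717309) = 2.653622

2.6536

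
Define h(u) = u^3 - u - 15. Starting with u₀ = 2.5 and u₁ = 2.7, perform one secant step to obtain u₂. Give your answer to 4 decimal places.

h(2.5) = -1.875000, h(2.7) = 1.983000
u₂ = 2.700000 − 1.983000·(2.700000 − 2.500000) / (1.983000 − (-1.875000)) = 2.700000 − (0.396600)/(3.858000) = 2.597201

2.5972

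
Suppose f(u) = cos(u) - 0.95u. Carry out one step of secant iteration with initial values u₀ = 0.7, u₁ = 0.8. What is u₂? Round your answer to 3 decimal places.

0.761

f(0.7) = 0.09984, f(0.8) = -0.06329
u₂ = 0.80000 − (-0.06329)·(0.80000 − 0.70000) / (-0.06329 − 0.09984) = 0.80000 − (-0.00633)/(-0.16314) = 0.76120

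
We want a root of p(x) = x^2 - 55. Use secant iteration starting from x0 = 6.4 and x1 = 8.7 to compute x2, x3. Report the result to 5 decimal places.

7.32980, 7.40928

p(6.4) = -14.0400000, p(8.7) = 20.6900000
x2 = 8.7000000 − 20.6900000·(8.7000000 − 6.4000000) / (20.6900000 − (-14.0400000)) = 8.7000000 − (47.5870000)/(34.7300000) = 7.3298013
p(7.3298013) = -1.2740125
x3 = 7.3298013 − (-1.2740125)·(7.3298013 − 8.7000000) / (-1.2740125 − 20.6900000) = 7.3298013 − (1.7456503)/(-21.9640125) = 7.4092791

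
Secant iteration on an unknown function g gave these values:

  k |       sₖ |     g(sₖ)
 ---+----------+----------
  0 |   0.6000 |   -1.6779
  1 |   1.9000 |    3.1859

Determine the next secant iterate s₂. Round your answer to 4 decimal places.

1.0485

s₂ = 1.9000 − 3.1859·(1.9000 − 0.6000) / (3.1859 − (-1.6779))
   = 1.9000 − (4.141670)/(4.863800) = 1.048470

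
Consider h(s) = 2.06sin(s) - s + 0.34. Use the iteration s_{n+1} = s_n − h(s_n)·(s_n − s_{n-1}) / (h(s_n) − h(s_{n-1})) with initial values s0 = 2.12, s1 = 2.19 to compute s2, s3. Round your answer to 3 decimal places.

h(2.12) = -0.02294, h(2.19) = -0.17246
s2 = 2.19000 − (-0.17246)·(2.19000 − 2.12000) / (-0.17246 − (-0.02294)) = 2.19000 − (-0.01207)/(-0.14952) = 2.10926
h(2.10926) = -0.00075
s3 = 2.10926 − (-0.00075)·(2.10926 − 2.19000) / (-0.00075 − (-0.17246)) = 2.10926 − (0.00006)/(0.17171) = 2.10890

2.109, 2.109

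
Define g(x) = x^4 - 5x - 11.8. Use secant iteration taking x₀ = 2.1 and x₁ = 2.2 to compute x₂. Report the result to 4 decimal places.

g(2.1) = -2.851900, g(2.2) = 0.625600
x₂ = 2.200000 − 0.625600·(2.200000 − 2.100000) / (0.625600 − (-2.851900)) = 2.200000 − (0.062560)/(3.477500) = 2.182010

2.1820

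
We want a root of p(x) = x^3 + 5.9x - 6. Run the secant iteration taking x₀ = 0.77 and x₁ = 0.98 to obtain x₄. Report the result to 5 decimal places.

0.89531

p(0.77) = -1.0004670, p(0.98) = 0.7231920
x₂ = 0.9800000 − 0.7231920·(0.9800000 − 0.7700000) / (0.7231920 − (-1.0004670)) = 0.9800000 − (0.1518703)/(1.7236590) = 0.8918907
p(0.8918907) = -0.0283731
x₃ = 0.8918907 − (-0.0283731)·(0.8918907 − 0.9800000) / (-0.0283731 − 0.7231920) = 0.8918907 − (0.0024999)/(-0.7515651) = 0.8952170
p(0.8952170) = -0.0007804
x₄ = 0.8952170 − (-0.0007804)·(0.8952170 − 0.8918907) / (-0.0007804 − (-0.0283731)) = 0.8952170 − (-0.0000026)/(0.0275928) = 0.8953111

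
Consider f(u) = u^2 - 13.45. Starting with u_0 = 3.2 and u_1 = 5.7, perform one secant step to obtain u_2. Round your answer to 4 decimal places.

f(3.2) = -3.210000, f(5.7) = 19.040000
u_2 = 5.700000 − 19.040000·(5.700000 − 3.200000) / (19.040000 − (-3.210000)) = 5.700000 − (47.600000)/(22.250000) = 3.560674

3.5607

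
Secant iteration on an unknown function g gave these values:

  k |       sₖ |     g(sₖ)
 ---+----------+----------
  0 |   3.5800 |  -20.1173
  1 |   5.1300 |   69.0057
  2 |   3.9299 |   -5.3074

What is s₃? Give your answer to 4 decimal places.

s₃ = 3.9299 − (-5.3074)·(3.9299 − 5.1300) / (-5.3074 − 69.0057)
   = 3.9299 − (6.369411)/(-74.313100) = 4.015610

4.0156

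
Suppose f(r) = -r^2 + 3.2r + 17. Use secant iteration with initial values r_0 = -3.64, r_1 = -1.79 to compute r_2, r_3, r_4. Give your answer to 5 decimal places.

f(-3.64) = -7.8976000, f(-1.79) = 8.0679000
r_2 = -1.7900000 − 8.0679000·(-1.7900000 − (-3.6400000)) / (8.0679000 − (-7.8976000)) = -1.7900000 − (14.9256150)/(15.9655000) = -2.7248667
f(-2.7248667) = 0.8555276
r_3 = -2.7248667 − 0.8555276·(-2.7248667 − (-1.7900000)) / (0.8555276 − 8.0679000) = -2.7248667 − (-0.7998043)/(-7.2123724) = -2.8357601
f(-2.8357601) = -0.1159679
r_4 = -2.8357601 − (-0.1159679)·(-2.8357601 − (-2.7248667)) / (-0.1159679 − 0.8555276) = -2.8357601 − (0.0128601)/(-0.9714955) = -2.8225227

-2.72487, -2.83576, -2.82252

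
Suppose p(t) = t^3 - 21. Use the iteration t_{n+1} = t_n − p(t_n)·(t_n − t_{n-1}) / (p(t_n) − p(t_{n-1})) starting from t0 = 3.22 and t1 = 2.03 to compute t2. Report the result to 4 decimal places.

p(3.22) = 12.386248, p(2.03) = -12.634573
t2 = 2.030000 − (-12.634573)·(2.030000 − 3.220000) / (-12.634573 − 12.386248) = 2.030000 − (15.035142)/(-25.020821) = 2.630905

2.6309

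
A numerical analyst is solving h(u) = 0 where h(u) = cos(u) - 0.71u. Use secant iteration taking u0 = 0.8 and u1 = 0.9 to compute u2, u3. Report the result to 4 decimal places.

0.8881, 0.8883

h(0.8) = 0.128707, h(0.9) = -0.017390
u2 = 0.900000 − (-0.017390)·(0.900000 − 0.800000) / (-0.017390 − 0.128707) = 0.900000 − (-0.001739)/(-0.146097) = 0.888097
h(0.888097) = 0.000341
u3 = 0.888097 − 0.000341·(0.888097 − 0.900000) / (0.000341 − (-0.017390)) = 0.888097 − (-0.000004)/(0.017731) = 0.888326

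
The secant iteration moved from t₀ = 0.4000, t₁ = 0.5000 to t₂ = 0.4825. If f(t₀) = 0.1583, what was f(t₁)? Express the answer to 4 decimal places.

-0.0336

The secant line through (0.4000, 0.1583) and (0.5000, f(t₁)) crosses zero at t₂ = 0.4825.
So (0.4000, 0.1583), (0.5000, f(t₁)), (0.4825, 0) are collinear:
f(t₁) = 0.1583 · (0.5000 − 0.4825) / (0.4000 − 0.4825) = 0.1583 · (0.017500)/(-0.082500) = -0.033579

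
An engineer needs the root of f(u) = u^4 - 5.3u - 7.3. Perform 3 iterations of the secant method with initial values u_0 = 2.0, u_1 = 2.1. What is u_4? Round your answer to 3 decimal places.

f(2.0) = -1.90000, f(2.1) = 1.01810
u_2 = 2.10000 − 1.01810·(2.10000 − 2.00000) / (1.01810 − (-1.90000)) = 2.10000 − (0.10181)/(2.91810) = 2.06511
f(2.06511) = -0.05757
u_3 = 2.06511 − (-0.05757)·(2.06511 − 2.10000) / (-0.05757 − 1.01810) = 2.06511 − (0.00201)/(-1.07567) = 2.06698
f(2.06698) = -0.00160
u_4 = 2.06698 − (-0.00160)·(2.06698 − 2.06511) / (-0.00160 − (-0.05757)) = 2.06698 − (0.00000)/(0.05597) = 2.06703

2.067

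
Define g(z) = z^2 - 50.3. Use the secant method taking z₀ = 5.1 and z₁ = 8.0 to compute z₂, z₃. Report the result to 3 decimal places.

g(5.1) = -24.29000, g(8.0) = 13.70000
z₂ = 8.00000 − 13.70000·(8.00000 − 5.10000) / (13.70000 − (-24.29000)) = 8.00000 − (39.73000)/(37.99000) = 6.95420
g(6.95420) = -1.93912
z₃ = 6.95420 − (-1.93912)·(6.95420 − 8.00000) / (-1.93912 − 13.70000) = 6.95420 − (2.02794)/(-15.63912) = 7.08387

6.954, 7.084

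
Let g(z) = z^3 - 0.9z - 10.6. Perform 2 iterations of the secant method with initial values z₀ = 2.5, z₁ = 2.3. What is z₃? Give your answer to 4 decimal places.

g(2.5) = 2.775000, g(2.3) = -0.503000
z₂ = 2.300000 − (-0.503000)·(2.300000 − 2.500000) / (-0.503000 − 2.775000) = 2.300000 − (0.100600)/(-3.278000) = 2.330689
g(2.330689) = -0.037051
z₃ = 2.330689 − (-0.037051)·(2.330689 − 2.300000) / (-0.037051 − (-0.503000)) = 2.330689 − (-0.001137)/(0.465949) = 2.333130

2.3331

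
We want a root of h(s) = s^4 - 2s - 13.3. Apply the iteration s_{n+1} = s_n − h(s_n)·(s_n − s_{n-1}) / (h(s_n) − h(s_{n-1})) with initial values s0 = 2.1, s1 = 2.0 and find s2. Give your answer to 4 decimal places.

2.0400

h(2.1) = 1.948100, h(2.0) = -1.300000
s2 = 2.000000 − (-1.300000)·(2.000000 − 2.100000) / (-1.300000 − 1.948100) = 2.000000 − (0.130000)/(-3.248100) = 2.040023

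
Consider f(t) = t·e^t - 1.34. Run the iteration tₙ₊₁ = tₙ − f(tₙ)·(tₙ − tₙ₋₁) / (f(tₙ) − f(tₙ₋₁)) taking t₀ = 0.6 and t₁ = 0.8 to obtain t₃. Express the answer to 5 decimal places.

0.67863

f(0.6) = -0.2467287, f(0.8) = 0.4404327
t₂ = 0.8000000 − 0.4404327·(0.8000000 − 0.6000000) / (0.4404327 − (-0.2467287)) = 0.8000000 − (0.0880865)/(0.6871615) = 0.6718110
f(0.6718110) = -0.0247421
t₃ = 0.6718110 − (-0.0247421)·(0.6718110 − 0.8000000) / (-0.0247421 − 0.4404327) = 0.6718110 − (0.0031717)/(-0.4651749) = 0.6786292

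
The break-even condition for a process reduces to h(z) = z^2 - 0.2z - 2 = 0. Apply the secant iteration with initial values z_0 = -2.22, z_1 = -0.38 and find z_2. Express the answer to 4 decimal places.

-1.0156

h(-2.22) = 3.372400, h(-0.38) = -1.779600
z_2 = -0.380000 − (-1.779600)·(-0.380000 − (-2.220000)) / (-1.779600 − 3.372400) = -0.380000 − (-3.274464)/(-5.152000) = -1.015571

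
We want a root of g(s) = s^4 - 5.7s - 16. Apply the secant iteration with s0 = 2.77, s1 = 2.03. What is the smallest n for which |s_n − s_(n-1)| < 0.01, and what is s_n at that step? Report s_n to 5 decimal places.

g(2.77) = 27.0843944, g(2.03) = -10.5891832
s2 = 2.0300000 − (-10.5891832)·(-0.7400000)/(-37.6735776) = 2.2379971;  |Δ| = 0.2079971
g(2.2379971) = -3.6701981
s3 = 2.2379971 − (-3.6701981)·(0.2079971)/(6.9189851) = 2.3483299;  |Δ| = 0.1103327
g(2.3483299) = 1.0259191
s4 = 2.3483299 − 1.0259191·(0.1103327)/(4.6961172) = 2.3242264;  |Δ| = 0.0241034
g(2.3242264) = -0.0661780
s5 = 2.3242264 − (-0.0661780)·(-0.0241034)/(-1.0920972) = 2.3256870;  |Δ| = 0.0014606
|s5 − s4| = 0.0014606 < 0.01

n = 5, s_n = 2.32569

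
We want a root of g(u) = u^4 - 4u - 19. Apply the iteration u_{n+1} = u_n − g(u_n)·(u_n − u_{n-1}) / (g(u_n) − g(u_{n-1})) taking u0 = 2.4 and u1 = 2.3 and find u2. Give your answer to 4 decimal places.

g(2.4) = 4.577600, g(2.3) = -0.215900
u2 = 2.300000 − (-0.215900)·(2.300000 − 2.400000) / (-0.215900 − 4.577600) = 2.300000 − (0.021590)/(-4.793500) = 2.304504

2.3045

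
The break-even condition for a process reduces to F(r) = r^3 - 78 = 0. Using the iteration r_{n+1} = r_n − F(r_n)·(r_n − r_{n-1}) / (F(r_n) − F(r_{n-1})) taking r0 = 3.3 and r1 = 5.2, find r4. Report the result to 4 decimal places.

F(3.3) = -42.063000, F(5.2) = 62.608000
r2 = 5.200000 − 62.608000·(5.200000 − 3.300000) / (62.608000 − (-42.063000)) = 5.200000 − (118.955200)/(104.671000) = 4.063532
F(4.063532) = -10.901752
r3 = 4.063532 − (-10.901752)·(4.063532 − 5.200000) / (-10.901752 − 62.608000) = 4.063532 − (12.389488)/(-73.509752) = 4.232074
F(4.232074) = -2.201622
r4 = 4.232074 − (-2.201622)·(4.232074 − 4.063532) / (-2.201622 − (-10.901752)) = 4.232074 − (-0.371066)/(8.700130) = 4.274725

4.2747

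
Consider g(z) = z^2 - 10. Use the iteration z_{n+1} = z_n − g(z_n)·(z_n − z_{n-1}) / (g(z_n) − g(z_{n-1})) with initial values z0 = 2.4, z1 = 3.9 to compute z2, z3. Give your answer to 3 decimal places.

g(2.4) = -4.24000, g(3.9) = 5.21000
z2 = 3.90000 − 5.21000·(3.90000 − 2.40000) / (5.21000 − (-4.24000)) = 3.90000 − (7.81500)/(9.45000) = 3.07302
g(3.07302) = -0.55657
z3 = 3.07302 − (-0.55657)·(3.07302 − 3.90000) / (-0.55657 − 5.21000) = 3.07302 − (0.46028)/(-5.76657) = 3.15283

3.073, 3.153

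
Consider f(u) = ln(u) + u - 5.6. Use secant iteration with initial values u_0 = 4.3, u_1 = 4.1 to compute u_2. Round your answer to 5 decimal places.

4.17189

f(4.3) = 0.1586150, f(4.1) = -0.0890130
u_2 = 4.1000000 − (-0.0890130)·(4.1000000 − 4.3000000) / (-0.0890130 − 0.1586150) = 4.1000000 − (0.0178026)/(-0.2476280) = 4.1718925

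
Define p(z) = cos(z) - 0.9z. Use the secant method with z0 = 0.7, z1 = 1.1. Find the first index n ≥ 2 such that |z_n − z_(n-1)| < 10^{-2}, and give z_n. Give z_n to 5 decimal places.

p(0.7) = 0.1348422, p(1.1) = -0.5364039
z2 = 1.1000000 − (-0.5364039)·(0.4000000)/(-0.6712461) = 0.7803534;  |Δ| = 0.3196466
p(0.7803534) = 0.0083470
z3 = 0.7803534 − 0.0083470·(-0.3196466)/(0.5447508) = 0.7852512;  |Δ| = 0.0048978
|z3 − z2| = 0.0048978 < 10^{-2}

n = 3, z_n = 0.78525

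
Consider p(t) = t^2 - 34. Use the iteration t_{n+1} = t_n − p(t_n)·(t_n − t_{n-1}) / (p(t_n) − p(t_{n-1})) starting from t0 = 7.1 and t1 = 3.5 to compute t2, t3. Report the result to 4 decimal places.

p(7.1) = 16.410000, p(3.5) = -21.750000
t2 = 3.500000 − (-21.750000)·(3.500000 − 7.100000) / (-21.750000 − 16.410000) = 3.500000 − (78.300000)/(-38.160000) = 5.551887
p(5.551887) = -3.176553
t3 = 5.551887 − (-3.176553)·(5.551887 − 3.500000) / (-3.176553 − (-21.750000)) = 5.551887 − (-6.517927)/(18.573447) = 5.902814

5.5519, 5.9028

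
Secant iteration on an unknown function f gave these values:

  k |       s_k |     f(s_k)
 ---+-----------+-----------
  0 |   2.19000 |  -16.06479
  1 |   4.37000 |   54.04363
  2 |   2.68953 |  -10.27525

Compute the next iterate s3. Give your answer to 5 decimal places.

s3 = 2.68953 − (-10.27525)·(2.68953 − 4.37000) / (-10.27525 − 54.04363)
   = 2.68953 − (17.2672494)/(-64.3188800) = 2.9579932

2.95799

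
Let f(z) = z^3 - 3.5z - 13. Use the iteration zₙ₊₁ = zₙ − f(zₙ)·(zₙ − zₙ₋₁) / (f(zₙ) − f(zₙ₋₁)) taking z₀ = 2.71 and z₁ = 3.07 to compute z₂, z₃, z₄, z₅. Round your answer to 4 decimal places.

2.8296, 2.8406, 2.8416, 2.8416

f(2.71) = -2.582489, f(3.07) = 5.189443
z₂ = 3.070000 − 5.189443·(3.070000 − 2.710000) / (5.189443 − (-2.582489)) = 3.070000 − (1.868199)/(7.771932) = 2.829622
f(2.829622) = -0.247566
z₃ = 2.829622 − (-0.247566)·(2.829622 − 3.070000) / (-0.247566 − 5.189443) = 2.829622 − (0.059509)/(-5.437009) = 2.840567
f(2.840567) = -0.021948
z₄ = 2.840567 − (-0.021948)·(2.840567 − 2.829622) / (-0.021948 − (-0.247566)) = 2.840567 − (-0.000240)/(0.225617) = 2.841632
f(2.841632) = 0.000109
z₅ = 2.841632 − 0.000109·(2.841632 − 2.840567) / (0.000109 − (-0.021948)) = 2.841632 − (0.000000)/(0.022057) = 2.841627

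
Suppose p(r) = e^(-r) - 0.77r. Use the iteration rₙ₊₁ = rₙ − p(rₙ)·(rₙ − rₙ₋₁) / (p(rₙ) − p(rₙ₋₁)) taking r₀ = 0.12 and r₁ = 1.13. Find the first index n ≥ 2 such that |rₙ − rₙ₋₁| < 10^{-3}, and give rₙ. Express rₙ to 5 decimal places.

p(0.12) = 0.7945204, p(1.13) = -0.5470667
r₂ = 1.1300000 − (-0.5470667)·(1.0100000)/(-1.3415872) = 0.7181465;  |Δ| = 0.4118535
p(0.7181465) = -0.0653175
r₃ = 0.7181465 − (-0.0653175)·(-0.4118535)/(0.4817493) = 0.6623057;  |Δ| = 0.0558407
p(0.6623057) = 0.0056856
r₄ = 0.6623057 − 0.0056856·(-0.0558407)/(0.0710031) = 0.6667772;  |Δ| = 0.0044715
p(0.6667772) = -0.0000580
r₅ = 0.6667772 − (-0.0000580)·(0.0044715)/(-0.0057436) = 0.6667320;  |Δ| = 0.0000452
|r₅ − r₄| = 0.0000452 < 10^{-3}

n = 5, rₙ = 0.66673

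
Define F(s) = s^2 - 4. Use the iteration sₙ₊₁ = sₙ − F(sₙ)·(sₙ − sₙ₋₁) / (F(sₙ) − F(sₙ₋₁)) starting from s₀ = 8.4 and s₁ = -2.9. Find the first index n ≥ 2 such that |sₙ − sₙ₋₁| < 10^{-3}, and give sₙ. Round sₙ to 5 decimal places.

F(8.4) = 66.5600000, F(-2.9) = 4.4100000
s₂ = -2.9000000 − 4.4100000·(-11.3000000)/(-62.1500000) = -3.7018182;  |Δ| = 0.8018182
F(-3.7018182) = 9.7034579
s₃ = -3.7018182 − 9.7034579·(-0.8018182)/(5.2934579) = -2.2320022;  |Δ| = 1.4698160
F(-2.2320022) = 0.9818338
s₄ = -2.2320022 − 0.9818338·(1.4698160)/(-8.7216240) = -2.0665382;  |Δ| = 0.1654640
F(-2.0665382) = 0.2705800
s₅ = -2.0665382 − 0.2705800·(0.1654640)/(-0.7112538) = -2.0035912;  |Δ| = 0.0629470
F(-2.0035912) = 0.0143778
s₆ = -2.0035912 − 0.0143778·(0.0629470)/(-0.2562022) = -2.0000587;  |Δ| = 0.0035325
F(-2.0000587) = 0.0002348
s₇ = -2.0000587 − 0.0002348·(0.0035325)/(-0.0141429) = -2.0000001;  |Δ| = 0.0000587
|s₇ − s₆| = 0.0000587 < 10^{-3}

n = 7, sₙ = -2.00000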